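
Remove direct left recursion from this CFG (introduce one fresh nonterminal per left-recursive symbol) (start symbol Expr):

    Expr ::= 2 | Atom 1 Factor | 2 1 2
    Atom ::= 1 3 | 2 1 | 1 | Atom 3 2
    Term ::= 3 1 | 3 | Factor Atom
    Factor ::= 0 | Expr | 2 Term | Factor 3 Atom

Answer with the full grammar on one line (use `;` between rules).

Expr ::= 2 | Atom 1 Factor | 2 1 2; Atom ::= 1 3 Atom1 | 2 1 Atom1 | 1 Atom1; Term ::= 3 1 | 3 | Factor Atom; Factor ::= 0 Factor1 | Expr Factor1 | 2 Term Factor1; Atom1 ::= 3 2 Atom1 | ε; Factor1 ::= 3 Atom Factor1 | ε

Left recursion appears on Atom, Factor.
For Atom: α = {3 2}, β = {1 3, 2 1, 1}. Rewrite as Atom → β Atom1 and Atom1 → α Atom1 | ε.
For Factor: α = {3 Atom}, β = {0, Expr, 2 Term}. Rewrite as Factor → β Factor1 and Factor1 → α Factor1 | ε.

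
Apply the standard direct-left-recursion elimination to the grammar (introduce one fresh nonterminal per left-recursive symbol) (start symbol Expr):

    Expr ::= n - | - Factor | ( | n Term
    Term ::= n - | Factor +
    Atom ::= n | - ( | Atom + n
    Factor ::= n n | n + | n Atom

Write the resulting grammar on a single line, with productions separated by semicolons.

Expr ::= n - | - Factor | ( | n Term; Term ::= n - | Factor +; Atom ::= n Atom1 | - ( Atom1; Factor ::= n n | n + | n Atom; Atom1 ::= + n Atom1 | eps

Left recursion appears on Atom.
For Atom: α = {+ n}, β = {n, - (}. Rewrite as Atom → β Atom1 and Atom1 → α Atom1 | ε.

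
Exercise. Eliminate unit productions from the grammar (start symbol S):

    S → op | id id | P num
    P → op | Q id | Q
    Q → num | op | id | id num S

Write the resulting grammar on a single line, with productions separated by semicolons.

Unit pairs: P ⇒* {Q}.
For each unit pair (A, B), copy every non-unit production of B to A, then drop all unit productions.

S → op | id id | P num; P → op | Q id | num | id | id num S; Q → num | op | id | id num S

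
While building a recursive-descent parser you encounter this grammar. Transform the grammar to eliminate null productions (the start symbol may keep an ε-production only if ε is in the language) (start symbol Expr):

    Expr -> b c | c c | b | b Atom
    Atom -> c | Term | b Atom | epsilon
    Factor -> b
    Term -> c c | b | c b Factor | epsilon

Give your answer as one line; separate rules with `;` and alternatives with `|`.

Nullable nonterminals: {Atom, Term}.
ε ∉ L(G), so no ε-production is kept.
Expand every rule over subsets of its nullable positions: Atom → b Atom gives b Atom | b.

Expr -> b c | c c | b | b Atom; Atom -> c | Term | b Atom | b; Factor -> b; Term -> c c | b | c b Factor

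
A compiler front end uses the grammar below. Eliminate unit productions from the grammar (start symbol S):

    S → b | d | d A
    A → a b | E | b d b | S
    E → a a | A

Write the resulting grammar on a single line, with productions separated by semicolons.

Unit pairs: A ⇒* {E, S}; E ⇒* {A, S}.
For every A with A ⇒* B via unit rules, add B's non-unit alternatives to A; then delete every rule of the form X → Y.

S → b | d | d A; A → a a | b | d | d A | a b | b d b; E → a a | b | d | d A | a b | b d b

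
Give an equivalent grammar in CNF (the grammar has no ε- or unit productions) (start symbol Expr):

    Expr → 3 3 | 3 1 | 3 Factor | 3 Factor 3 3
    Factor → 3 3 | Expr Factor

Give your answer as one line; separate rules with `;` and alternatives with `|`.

Expr → X1 X1 | X1 X2 | X1 Factor | X1 Y1; Factor → X1 X1 | Expr Factor; X1 → 3; X2 → 1; Y1 → Factor Y2; Y2 → X1 X1

Introduce a nonterminal for each terminal appearing in a rule of length ≥ 2: X1 → 3, X2 → 1.
Binarize each right-hand side of length ≥ 3 by chaining fresh nonterminals (Y1, Y2, …): affected rules were Expr → X1 Factor X1 X1.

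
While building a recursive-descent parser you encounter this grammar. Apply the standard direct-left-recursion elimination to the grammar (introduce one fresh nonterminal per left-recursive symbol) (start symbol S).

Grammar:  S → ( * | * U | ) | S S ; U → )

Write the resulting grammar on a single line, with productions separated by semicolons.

S → ( * S' | * U S' | ) S'; U → ); S' → S S' | ε

S is directly left-recursive.
For S: α = {S}, β = {( *, * U, )}. Rewrite as S → β S' and S' → α S' | ε.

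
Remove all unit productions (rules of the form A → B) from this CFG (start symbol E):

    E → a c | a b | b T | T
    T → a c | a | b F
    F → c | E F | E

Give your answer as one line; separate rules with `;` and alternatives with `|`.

Unit pairs: E ⇒* {T}; F ⇒* {E, T}.
For every A with A ⇒* B via unit rules, add B's non-unit alternatives to A; then delete every rule of the form X → Y.

E → a c | a b | b T | a | b F; T → a c | a | b F; F → a c | a b | b T | c | E F | a | b F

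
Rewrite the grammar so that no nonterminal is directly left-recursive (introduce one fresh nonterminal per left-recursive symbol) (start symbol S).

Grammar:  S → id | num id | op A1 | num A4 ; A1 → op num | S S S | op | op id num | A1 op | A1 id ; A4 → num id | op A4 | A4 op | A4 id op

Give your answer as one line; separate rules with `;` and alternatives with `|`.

S → id | num id | op A1 | num A4; A1 → op num A1' | S S S A1' | op A1' | op id num A1'; A4 → num id A4' | op A4 A4'; A1' → op A1' | id A1' | epsilon; A4' → op A4' | id op A4' | epsilon

A1, A4 are directly left-recursive.
For A1: α = {op, id}, β = {op num, S S S, op, op id num}. Rewrite as A1 → β A1' and A1' → α A1' | ε.
For A4: α = {op, id op}, β = {num id, op A4}. Rewrite as A4 → β A4' and A4' → α A4' | ε.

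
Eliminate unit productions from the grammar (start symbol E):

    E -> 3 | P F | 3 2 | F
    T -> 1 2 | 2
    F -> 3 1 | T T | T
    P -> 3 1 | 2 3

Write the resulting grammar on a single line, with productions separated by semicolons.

Unit pairs: E ⇒* {F, T}; F ⇒* {T}.
For each unit pair (A, B), copy every non-unit production of B to A, then drop all unit productions.

E -> 3 | P F | 3 2 | 3 1 | T T | 1 2 | 2; T -> 1 2 | 2; F -> 3 1 | T T | 1 2 | 2; P -> 3 1 | 2 3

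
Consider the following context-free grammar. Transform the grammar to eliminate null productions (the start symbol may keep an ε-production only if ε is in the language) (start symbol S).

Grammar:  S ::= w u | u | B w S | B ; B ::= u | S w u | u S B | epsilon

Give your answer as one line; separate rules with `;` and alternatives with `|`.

S ::= w u | u | B w S | B w | w S | w | B | ε; B ::= u | S w u | w u | u S B | u S | u B

Nullable nonterminals: {B, S}.
ε ∈ L(G) since S is nullable, so keep S → ε.
Expand every rule over subsets of its nullable positions: S → B w S gives B w S | B w | w S | w. B → S w u gives S w u | w u. B → u S B gives u S B | u S | u B.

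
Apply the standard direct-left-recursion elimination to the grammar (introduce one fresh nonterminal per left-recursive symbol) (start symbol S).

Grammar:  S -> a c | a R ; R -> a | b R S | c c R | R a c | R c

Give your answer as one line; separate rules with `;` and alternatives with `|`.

Directly left-recursive nonterminal: R.
For R: α = {a c, c}, β = {a, b R S, c c R}. Rewrite as R → β R' and R' → α R' | ε.

S -> a c | a R; R -> a R' | b R S R' | c c R R'; R' -> a c R' | c R' | ε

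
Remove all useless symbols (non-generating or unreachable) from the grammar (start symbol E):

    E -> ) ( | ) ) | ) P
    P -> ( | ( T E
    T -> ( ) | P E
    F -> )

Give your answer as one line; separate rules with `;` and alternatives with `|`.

E -> ) ( | ) ) | ) P; P -> ( | ( T E; T -> ( ) | P E

Generating nonterminals: {E, F, P, T}.
Reachable from E after that: {E, P, T}.
Removed useless symbols: {F} and every production mentioning them.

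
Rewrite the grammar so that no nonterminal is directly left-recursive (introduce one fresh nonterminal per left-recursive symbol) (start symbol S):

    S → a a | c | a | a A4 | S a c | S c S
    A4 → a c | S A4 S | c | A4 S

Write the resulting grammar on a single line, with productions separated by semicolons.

S → a a S' | c S' | a S' | a A4 S'; A4 → a c A4' | S A4 S A4' | c A4'; S' → a c S' | c S S' | ε; A4' → S A4' | ε

Directly left-recursive nonterminals: S, A4.
For S: α = {a c, c S}, β = {a a, c, a, a A4}. Rewrite as S → β S' and S' → α S' | ε.
For A4: α = {S}, β = {a c, S A4 S, c}. Rewrite as A4 → β A4' and A4' → α A4' | ε.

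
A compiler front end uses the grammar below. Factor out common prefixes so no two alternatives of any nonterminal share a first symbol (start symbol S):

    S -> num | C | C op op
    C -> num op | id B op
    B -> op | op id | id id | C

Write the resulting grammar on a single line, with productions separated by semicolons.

S has alternatives sharing prefix 'C': factor to S → C S' with S' → ε | op op.
B has alternatives sharing prefix 'op': factor to B → op B' with B' → ε | id.

S -> num | C S'; C -> num op | id B op; B -> id id | C | op B'; S' -> ε | op op; B' -> ε | id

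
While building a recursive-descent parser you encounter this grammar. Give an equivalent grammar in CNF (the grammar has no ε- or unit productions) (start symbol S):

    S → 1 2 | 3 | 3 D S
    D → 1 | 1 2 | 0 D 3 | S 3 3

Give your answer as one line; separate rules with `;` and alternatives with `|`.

Introduce a nonterminal for each terminal appearing in a rule of length ≥ 2: X1 → 1, X2 → 2, X3 → 3, X4 → 0.
Binarize each right-hand side of length ≥ 3 by chaining fresh nonterminals (Y1, Y2, …): affected rules were S → X3 D S; D → X4 D X3; D → S X3 X3.

S → X1 X2 | 3 | X3 Y1; D → 1 | X1 X2 | X4 Y2 | S Y3; X1 → 1; X2 → 2; X3 → 3; X4 → 0; Y1 → D S; Y2 → D X3; Y3 → X3 X3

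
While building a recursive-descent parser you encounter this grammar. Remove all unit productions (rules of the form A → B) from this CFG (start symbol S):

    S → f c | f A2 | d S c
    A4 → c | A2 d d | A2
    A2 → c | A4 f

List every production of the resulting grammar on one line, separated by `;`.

Unit pairs: A4 ⇒* {A2}.
For each unit pair (A, B), copy every non-unit production of B to A, then drop all unit productions.

S → f c | f A2 | d S c; A4 → c | A2 d d | A4 f; A2 → c | A4 f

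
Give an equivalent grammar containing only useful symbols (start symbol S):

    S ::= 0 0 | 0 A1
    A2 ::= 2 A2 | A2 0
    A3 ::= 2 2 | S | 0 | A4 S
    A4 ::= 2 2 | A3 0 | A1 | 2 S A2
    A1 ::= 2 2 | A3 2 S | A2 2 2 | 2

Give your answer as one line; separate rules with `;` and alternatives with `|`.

S ::= 0 0 | 0 A1; A3 ::= 2 2 | S | 0 | A4 S; A4 ::= 2 2 | A3 0 | A1; A1 ::= 2 2 | A3 2 S | 2

Generating nonterminals: {A1, A3, A4, S}.
Reachable from S after that: {A1, A3, A4, S}.
Removed useless symbols: {A2} and every production mentioning them.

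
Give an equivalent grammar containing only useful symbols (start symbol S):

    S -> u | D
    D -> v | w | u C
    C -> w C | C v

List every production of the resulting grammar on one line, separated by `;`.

S -> u | D; D -> v | w

Generating nonterminals: {D, S}.
Reachable from S after that: {D, S}.
Removed useless symbols: {C} and every production mentioning them.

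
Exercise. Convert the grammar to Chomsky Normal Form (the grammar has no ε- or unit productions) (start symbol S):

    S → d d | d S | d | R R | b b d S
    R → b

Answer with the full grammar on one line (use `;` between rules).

Introduce a nonterminal for each terminal appearing in a rule of length ≥ 2: X1 → d, X2 → b.
Binarize each right-hand side of length ≥ 3 by chaining fresh nonterminals (Y1, Y2, …): affected rules were S → X2 X2 X1 S.

S → X1 X1 | X1 S | d | R R | X2 Y1; R → b; X1 → d; X2 → b; Y1 → X2 Y2; Y2 → X1 S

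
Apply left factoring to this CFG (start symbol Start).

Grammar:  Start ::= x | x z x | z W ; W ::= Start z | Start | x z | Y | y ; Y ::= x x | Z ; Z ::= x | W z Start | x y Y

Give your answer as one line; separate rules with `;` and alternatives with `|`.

Start ::= z W | x Start1; W ::= x z | Y | y | Start W1; Y ::= x x | Z; Z ::= W z Start | x Z1; Start1 ::= ε | z x; W1 ::= z | ε; Z1 ::= ε | y Y

Start has alternatives sharing prefix 'x': factor to Start → x Start1 with Start1 → ε | z x.
W has alternatives sharing prefix 'Start': factor to W → Start W1 with W1 → z | ε.
Z has alternatives sharing prefix 'x': factor to Z → x Z1 with Z1 → ε | y Y.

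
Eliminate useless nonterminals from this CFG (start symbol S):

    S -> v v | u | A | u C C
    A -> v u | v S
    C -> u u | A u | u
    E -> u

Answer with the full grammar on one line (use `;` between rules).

Generating nonterminals: {A, C, E, S}.
Reachable from S after that: {A, C, S}.
Removed useless symbols: {E} and every production mentioning them.

S -> v v | u | A | u C C; A -> v u | v S; C -> u u | A u | u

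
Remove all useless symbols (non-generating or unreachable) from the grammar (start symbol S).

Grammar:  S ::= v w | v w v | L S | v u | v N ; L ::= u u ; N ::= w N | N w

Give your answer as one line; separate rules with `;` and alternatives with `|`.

Generating nonterminals: {L, S}.
Reachable from S after that: {L, S}.
Removed useless symbols: {N} and every production mentioning them.

S ::= v w | v w v | L S | v u; L ::= u u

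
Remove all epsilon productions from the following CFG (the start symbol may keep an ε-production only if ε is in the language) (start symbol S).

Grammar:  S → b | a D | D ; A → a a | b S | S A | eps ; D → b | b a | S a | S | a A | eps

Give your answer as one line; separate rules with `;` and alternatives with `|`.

S → b | a D | a | D | ε; A → a a | b S | b | S A | S; D → b | b a | S a | a | S | a A

The nullable symbols are {A, D, S}.
ε ∈ L(G) since S is nullable, so keep S → ε.
For each production, add variants omitting each subset of nullable occurrences: S → a D gives a D | a. A → b S gives b S | b. A → S A gives S A | S. D → S a gives S a | a.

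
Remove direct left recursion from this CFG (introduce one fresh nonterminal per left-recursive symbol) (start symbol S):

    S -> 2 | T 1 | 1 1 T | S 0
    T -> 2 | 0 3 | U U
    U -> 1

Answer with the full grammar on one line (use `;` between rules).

S -> 2 S' | T 1 S' | 1 1 T S'; T -> 2 | 0 3 | U U; U -> 1; S' -> 0 S' | ε

S is directly left-recursive.
For S: α = {0}, β = {2, T 1, 1 1 T}. Rewrite as S → β S' and S' → α S' | ε.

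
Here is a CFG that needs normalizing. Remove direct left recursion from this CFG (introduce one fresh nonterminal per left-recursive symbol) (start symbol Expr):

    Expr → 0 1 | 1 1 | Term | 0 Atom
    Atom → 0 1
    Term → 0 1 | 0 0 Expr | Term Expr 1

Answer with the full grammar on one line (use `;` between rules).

Directly left-recursive nonterminal: Term.
For Term: α = {Expr 1}, β = {0 1, 0 0 Expr}. Rewrite as Term → β Term1 and Term1 → α Term1 | ε.

Expr → 0 1 | 1 1 | Term | 0 Atom; Atom → 0 1; Term → 0 1 Term1 | 0 0 Expr Term1; Term1 → Expr 1 Term1 | epsilon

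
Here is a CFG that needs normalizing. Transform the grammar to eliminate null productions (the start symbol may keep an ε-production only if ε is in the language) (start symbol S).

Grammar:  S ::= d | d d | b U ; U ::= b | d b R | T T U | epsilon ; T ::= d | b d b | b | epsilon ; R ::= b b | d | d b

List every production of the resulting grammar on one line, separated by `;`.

The nullable symbols are {T, U}.
ε ∉ L(G), so no ε-production is kept.
For each production, add variants omitting each subset of nullable occurrences: S → b U gives b U | b. U → T T U gives T T U | T T | T U | T.

S ::= d | d d | b U | b; U ::= b | d b R | T T U | T T | T U | T; T ::= d | b d b | b; R ::= b b | d | d b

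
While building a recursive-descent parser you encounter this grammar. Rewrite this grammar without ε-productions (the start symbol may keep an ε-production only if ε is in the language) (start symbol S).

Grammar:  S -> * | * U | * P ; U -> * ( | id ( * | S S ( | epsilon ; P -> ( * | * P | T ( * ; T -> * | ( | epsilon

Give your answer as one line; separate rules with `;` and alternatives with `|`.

Nullable nonterminals: {T, U}.
ε ∉ L(G), so no ε-production is kept.

S -> * | * U | * P; U -> * ( | id ( * | S S (; P -> ( * | * P | T ( *; T -> * | (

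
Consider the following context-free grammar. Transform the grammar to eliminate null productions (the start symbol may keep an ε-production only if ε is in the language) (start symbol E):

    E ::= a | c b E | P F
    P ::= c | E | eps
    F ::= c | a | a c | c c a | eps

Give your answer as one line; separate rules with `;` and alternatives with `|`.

The nullable symbols are {E, F, P}.
ε ∈ L(G) since E is nullable, so keep E → ε.
For each production, add variants omitting each subset of nullable occurrences: E → c b E gives c b E | c b. E → P F gives P F | P | F.

E ::= a | c b E | c b | P F | P | F | eps; P ::= c | E; F ::= c | a | a c | c c a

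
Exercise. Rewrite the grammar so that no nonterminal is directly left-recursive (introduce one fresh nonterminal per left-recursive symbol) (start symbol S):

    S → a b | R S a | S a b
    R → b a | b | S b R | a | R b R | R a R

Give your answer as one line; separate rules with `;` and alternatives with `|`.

S → a b S' | R S a S'; R → b a R' | b R' | S b R R' | a R'; S' → a b S' | ε; R' → b R R' | a R R' | ε

Directly left-recursive nonterminals: S, R.
For S: α = {a b}, β = {a b, R S a}. Rewrite as S → β S' and S' → α S' | ε.
For R: α = {b R, a R}, β = {b a, b, S b R, a}. Rewrite as R → β R' and R' → α R' | ε.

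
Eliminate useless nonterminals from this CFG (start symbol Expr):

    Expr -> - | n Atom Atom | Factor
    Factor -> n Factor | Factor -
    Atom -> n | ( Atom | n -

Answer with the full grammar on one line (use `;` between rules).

Generating nonterminals: {Atom, Expr}.
Reachable from Expr after that: {Atom, Expr}.
Removed useless symbols: {Factor} and every production mentioning them.

Expr -> - | n Atom Atom; Atom -> n | ( Atom | n -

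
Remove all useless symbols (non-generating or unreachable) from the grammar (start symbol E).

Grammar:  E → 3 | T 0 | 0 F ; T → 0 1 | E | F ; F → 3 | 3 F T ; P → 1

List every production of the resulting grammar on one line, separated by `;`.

Generating nonterminals: {E, F, P, T}.
Reachable from E after that: {E, F, T}.
Removed useless symbols: {P} and every production mentioning them.

E → 3 | T 0 | 0 F; T → 0 1 | E | F; F → 3 | 3 F T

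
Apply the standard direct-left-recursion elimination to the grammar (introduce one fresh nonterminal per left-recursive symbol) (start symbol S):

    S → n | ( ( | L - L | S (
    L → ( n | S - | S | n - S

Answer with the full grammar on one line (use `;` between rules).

Left recursion appears on S.
For S: α = {(}, β = {n, ( (, L - L}. Rewrite as S → β S' and S' → α S' | ε.

S → n S' | ( ( S' | L - L S'; L → ( n | S - | S | n - S; S' → ( S' | ε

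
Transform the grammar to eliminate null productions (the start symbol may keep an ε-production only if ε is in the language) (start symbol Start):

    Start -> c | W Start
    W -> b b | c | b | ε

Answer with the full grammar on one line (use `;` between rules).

Start -> c | W Start; W -> b b | c | b

The nullable symbols are {W}.
ε ∉ L(G), so no ε-production is kept.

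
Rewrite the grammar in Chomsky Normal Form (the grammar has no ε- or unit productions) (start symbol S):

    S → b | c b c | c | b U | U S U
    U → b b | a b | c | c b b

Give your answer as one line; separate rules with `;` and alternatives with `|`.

Introduce a nonterminal for each terminal appearing in a rule of length ≥ 2: X1 → c, X2 → b, X3 → a.
Binarize each right-hand side of length ≥ 3 by chaining fresh nonterminals (Y1, Y2, …): affected rules were S → X1 X2 X1; S → U S U; U → X1 X2 X2.

S → b | X1 Y1 | c | X2 U | U Y2; U → X2 X2 | X3 X2 | c | X1 Y3; X1 → c; X2 → b; X3 → a; Y1 → X2 X1; Y2 → S U; Y3 → X2 X2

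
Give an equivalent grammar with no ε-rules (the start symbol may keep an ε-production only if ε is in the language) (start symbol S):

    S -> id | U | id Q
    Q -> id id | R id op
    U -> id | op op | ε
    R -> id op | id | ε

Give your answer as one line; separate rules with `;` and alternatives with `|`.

S -> id | U | id Q | ε; Q -> id id | R id op | id op; U -> id | op op; R -> id op | id

Nullable set = {R, S, U}.
ε ∈ L(G) since S is nullable, so keep S → ε.
Expand every rule over subsets of its nullable positions: Q → R id op gives R id op | id op.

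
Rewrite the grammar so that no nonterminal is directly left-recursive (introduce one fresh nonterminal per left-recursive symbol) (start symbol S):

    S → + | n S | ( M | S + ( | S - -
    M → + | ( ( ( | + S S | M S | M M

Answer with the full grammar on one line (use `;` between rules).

S, M are directly left-recursive.
For S: α = {+ (, - -}, β = {+, n S, ( M}. Rewrite as S → β S' and S' → α S' | ε.
For M: α = {S, M}, β = {+, ( ( (, + S S}. Rewrite as M → β M' and M' → α M' | ε.

S → + S' | n S S' | ( M S'; M → + M' | ( ( ( M' | + S S M'; S' → + ( S' | - - S' | ε; M' → S M' | M M' | ε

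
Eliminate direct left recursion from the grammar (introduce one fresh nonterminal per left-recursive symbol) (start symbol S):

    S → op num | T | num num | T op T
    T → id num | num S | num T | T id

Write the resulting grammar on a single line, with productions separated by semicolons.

T is directly left-recursive.
For T: α = {id}, β = {id num, num S, num T}. Rewrite as T → β T' and T' → α T' | ε.

S → op num | T | num num | T op T; T → id num T' | num S T' | num T T'; T' → id T' | ε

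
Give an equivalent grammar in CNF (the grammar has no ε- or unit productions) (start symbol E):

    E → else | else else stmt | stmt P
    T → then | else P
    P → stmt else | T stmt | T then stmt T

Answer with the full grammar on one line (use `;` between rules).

Introduce a nonterminal for each terminal appearing in a rule of length ≥ 2: X1 → else, X2 → stmt, X3 → then.
Binarize each right-hand side of length ≥ 3 by chaining fresh nonterminals (Y1, Y2, …): affected rules were E → X1 X1 X2; P → T X3 X2 T.

E → else | X1 Y1 | X2 P; T → then | X1 P; P → X2 X1 | T X2 | T Y2; X1 → else; X2 → stmt; X3 → then; Y1 → X1 X2; Y2 → X3 Y3; Y3 → X2 T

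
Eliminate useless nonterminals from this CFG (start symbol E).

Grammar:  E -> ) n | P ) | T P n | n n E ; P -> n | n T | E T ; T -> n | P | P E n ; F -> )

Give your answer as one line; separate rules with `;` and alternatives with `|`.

E -> ) n | P ) | T P n | n n E; P -> n | n T | E T; T -> n | P | P E n

Generating nonterminals: {E, F, P, T}.
Reachable from E after that: {E, P, T}.
Removed useless symbols: {F} and every production mentioning them.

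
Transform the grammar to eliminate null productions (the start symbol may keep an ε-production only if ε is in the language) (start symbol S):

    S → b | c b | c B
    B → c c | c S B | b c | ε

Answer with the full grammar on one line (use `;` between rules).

Nullable nonterminals: {B}.
ε ∉ L(G), so no ε-production is kept.
For each production, add variants omitting each subset of nullable occurrences: S → c B gives c B | c. B → c S B gives c S B | c S.

S → b | c b | c B | c; B → c c | c S B | c S | b c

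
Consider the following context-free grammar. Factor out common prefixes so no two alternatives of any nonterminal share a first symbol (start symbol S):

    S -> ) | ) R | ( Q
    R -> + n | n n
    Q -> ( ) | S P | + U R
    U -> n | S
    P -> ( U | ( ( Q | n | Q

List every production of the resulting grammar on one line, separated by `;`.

S -> ( Q | ) S'; R -> + n | n n; Q -> ( ) | S P | + U R; U -> n | S; P -> n | Q | ( P'; S' -> ε | R; P' -> U | ( Q

S has alternatives sharing prefix ')': factor to S → ) S' with S' → ε | R.
P has alternatives sharing prefix '(': factor to P → ( P' with P' → U | ( Q.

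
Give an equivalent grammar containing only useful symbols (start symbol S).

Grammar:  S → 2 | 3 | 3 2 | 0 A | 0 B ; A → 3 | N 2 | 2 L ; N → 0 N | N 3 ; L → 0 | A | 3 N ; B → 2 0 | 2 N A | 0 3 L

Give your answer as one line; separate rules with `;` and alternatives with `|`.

S → 2 | 3 | 3 2 | 0 A | 0 B; A → 3 | 2 L; L → 0 | A; B → 2 0 | 0 3 L

Generating nonterminals: {A, B, L, S}.
Reachable from S after that: {A, B, L, S}.
Removed useless symbols: {N} and every production mentioning them.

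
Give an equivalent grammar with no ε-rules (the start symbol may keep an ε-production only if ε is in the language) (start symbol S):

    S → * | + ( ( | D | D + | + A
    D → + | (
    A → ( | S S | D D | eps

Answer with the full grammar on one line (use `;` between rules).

Nullable set = {A}.
ε ∉ L(G), so no ε-production is kept.
Add the nullable-subset variants: S → + A gives + A | +.

S → * | + ( ( | D | D + | + A | +; D → + | (; A → ( | S S | D D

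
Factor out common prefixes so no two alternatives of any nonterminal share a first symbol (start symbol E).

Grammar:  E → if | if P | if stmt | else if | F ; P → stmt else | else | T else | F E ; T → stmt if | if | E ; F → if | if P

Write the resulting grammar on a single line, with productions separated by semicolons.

E → else if | F | if E'; P → stmt else | else | T else | F E; T → stmt if | if | E; F → if F'; E' → epsilon | P | stmt; F' → epsilon | P

E has alternatives sharing prefix 'if': factor to E → if E' with E' → ε | P | stmt.
F has alternatives sharing prefix 'if': factor to F → if F' with F' → ε | P.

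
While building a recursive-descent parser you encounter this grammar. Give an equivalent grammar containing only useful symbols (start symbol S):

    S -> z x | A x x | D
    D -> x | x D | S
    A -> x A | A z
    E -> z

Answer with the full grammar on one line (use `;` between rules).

S -> z x | D; D -> x | x D | S

Generating nonterminals: {D, E, S}.
Reachable from S after that: {D, S}.
Removed useless symbols: {A, E} and every production mentioning them.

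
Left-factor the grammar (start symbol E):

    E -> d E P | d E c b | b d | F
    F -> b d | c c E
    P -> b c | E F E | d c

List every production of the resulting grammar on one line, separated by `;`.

E has alternatives sharing prefix 'd E': factor to E → d E E' with E' → P | c b.

E -> b d | F | d E E'; F -> b d | c c E; P -> b c | E F E | d c; E' -> P | c b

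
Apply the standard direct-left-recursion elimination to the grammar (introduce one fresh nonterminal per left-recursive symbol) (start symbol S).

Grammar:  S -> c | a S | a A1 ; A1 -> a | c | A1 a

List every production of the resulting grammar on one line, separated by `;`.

S -> c | a S | a A1; A1 -> a A1' | c A1'; A1' -> a A1' | ε

A1 is directly left-recursive.
For A1: α = {a}, β = {a, c}. Rewrite as A1 → β A1' and A1' → α A1' | ε.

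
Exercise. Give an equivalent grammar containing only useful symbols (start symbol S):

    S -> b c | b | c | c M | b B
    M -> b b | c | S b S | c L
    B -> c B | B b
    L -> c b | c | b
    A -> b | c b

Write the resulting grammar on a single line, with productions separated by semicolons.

Generating nonterminals: {A, L, M, S}.
Reachable from S after that: {L, M, S}.
Removed useless symbols: {A, B} and every production mentioning them.

S -> b c | b | c | c M; M -> b b | c | S b S | c L; L -> c b | c | b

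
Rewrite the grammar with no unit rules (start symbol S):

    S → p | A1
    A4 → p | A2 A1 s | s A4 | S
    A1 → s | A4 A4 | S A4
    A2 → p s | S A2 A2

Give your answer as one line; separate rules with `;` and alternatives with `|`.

S → s | A4 A4 | S A4 | p; A4 → p | A2 A1 s | s A4 | s | A4 A4 | S A4; A1 → s | A4 A4 | S A4; A2 → p s | S A2 A2

Unit pairs: A4 ⇒* {A1, S}; S ⇒* {A1}.
For each unit pair (A, B), copy every non-unit production of B to A, then drop all unit productions.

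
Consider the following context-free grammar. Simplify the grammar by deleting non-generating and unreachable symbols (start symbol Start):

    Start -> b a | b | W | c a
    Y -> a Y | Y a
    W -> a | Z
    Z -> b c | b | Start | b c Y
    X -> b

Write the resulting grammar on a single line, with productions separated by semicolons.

Start -> b a | b | W | c a; W -> a | Z; Z -> b c | b | Start

Generating nonterminals: {Start, W, X, Z}.
Reachable from Start after that: {Start, W, Z}.
Removed useless symbols: {X, Y} and every production mentioning them.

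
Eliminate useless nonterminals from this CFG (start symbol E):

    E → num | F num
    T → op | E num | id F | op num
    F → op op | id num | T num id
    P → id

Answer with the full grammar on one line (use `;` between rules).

E → num | F num; T → op | E num | id F | op num; F → op op | id num | T num id

Generating nonterminals: {E, F, P, T}.
Reachable from E after that: {E, F, T}.
Removed useless symbols: {P} and every production mentioning them.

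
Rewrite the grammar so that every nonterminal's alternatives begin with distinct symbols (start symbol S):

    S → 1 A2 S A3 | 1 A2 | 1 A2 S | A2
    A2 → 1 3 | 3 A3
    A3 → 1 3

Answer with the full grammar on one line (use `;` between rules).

S has alternatives sharing prefix '1 A2': factor to S → 1 A2 S' with S' → S A3 | ε | S.
S' has alternatives sharing prefix 'S': factor to S' → S S'' with S'' → A3 | ε.

S → A2 | 1 A2 S'; A2 → 1 3 | 3 A3; A3 → 1 3; S' → ε | S S''; S'' → A3 | ε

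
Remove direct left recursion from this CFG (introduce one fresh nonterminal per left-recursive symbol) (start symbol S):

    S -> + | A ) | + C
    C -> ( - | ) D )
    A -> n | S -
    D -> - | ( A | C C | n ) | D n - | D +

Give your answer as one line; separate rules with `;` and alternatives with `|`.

S -> + | A ) | + C; C -> ( - | ) D ); A -> n | S -; D -> - D' | ( A D' | C C D' | n ) D'; D' -> n - D' | + D' | ε

Directly left-recursive nonterminal: D.
For D: α = {n -, +}, β = {-, ( A, C C, n )}. Rewrite as D → β D' and D' → α D' | ε.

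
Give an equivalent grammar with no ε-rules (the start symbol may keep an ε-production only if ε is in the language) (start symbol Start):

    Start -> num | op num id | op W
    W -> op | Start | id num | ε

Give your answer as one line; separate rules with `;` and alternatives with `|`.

Nullable set = {W}.
ε ∉ L(G), so no ε-production is kept.
Expand every rule over subsets of its nullable positions: Start → op W gives op W | op.

Start -> num | op num id | op W | op; W -> op | Start | id num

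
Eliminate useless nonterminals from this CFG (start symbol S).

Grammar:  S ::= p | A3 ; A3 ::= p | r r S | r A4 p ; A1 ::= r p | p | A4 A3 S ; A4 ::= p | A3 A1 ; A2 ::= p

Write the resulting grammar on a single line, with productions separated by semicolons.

Generating nonterminals: {A1, A2, A3, A4, S}.
Reachable from S after that: {A1, A3, A4, S}.
Removed useless symbols: {A2} and every production mentioning them.

S ::= p | A3; A3 ::= p | r r S | r A4 p; A1 ::= r p | p | A4 A3 S; A4 ::= p | A3 A1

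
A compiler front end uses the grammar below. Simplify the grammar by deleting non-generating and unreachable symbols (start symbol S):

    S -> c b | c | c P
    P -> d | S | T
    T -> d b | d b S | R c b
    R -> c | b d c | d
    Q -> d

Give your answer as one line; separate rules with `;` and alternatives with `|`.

S -> c b | c | c P; P -> d | S | T; T -> d b | d b S | R c b; R -> c | b d c | d

Generating nonterminals: {P, Q, R, S, T}.
Reachable from S after that: {P, R, S, T}.
Removed useless symbols: {Q} and every production mentioning them.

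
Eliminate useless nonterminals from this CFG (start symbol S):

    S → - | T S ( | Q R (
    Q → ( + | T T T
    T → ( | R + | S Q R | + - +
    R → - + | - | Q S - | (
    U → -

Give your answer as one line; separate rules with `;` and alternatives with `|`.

S → - | T S ( | Q R (; Q → ( + | T T T; T → ( | R + | S Q R | + - +; R → - + | - | Q S - | (

Generating nonterminals: {Q, R, S, T, U}.
Reachable from S after that: {Q, R, S, T}.
Removed useless symbols: {U} and every production mentioning them.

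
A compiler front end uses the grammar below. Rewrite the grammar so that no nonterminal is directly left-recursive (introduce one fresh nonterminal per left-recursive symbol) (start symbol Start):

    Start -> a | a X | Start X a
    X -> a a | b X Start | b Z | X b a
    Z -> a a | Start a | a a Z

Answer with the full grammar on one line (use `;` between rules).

Directly left-recursive nonterminals: Start, X.
For Start: α = {X a}, β = {a, a X}. Rewrite as Start → β Start1 and Start1 → α Start1 | ε.
For X: α = {b a}, β = {a a, b X Start, b Z}. Rewrite as X → β X1 and X1 → α X1 | ε.

Start -> a Start1 | a X Start1; X -> a a X1 | b X Start X1 | b Z X1; Z -> a a | Start a | a a Z; Start1 -> X a Start1 | ε; X1 -> b a X1 | ε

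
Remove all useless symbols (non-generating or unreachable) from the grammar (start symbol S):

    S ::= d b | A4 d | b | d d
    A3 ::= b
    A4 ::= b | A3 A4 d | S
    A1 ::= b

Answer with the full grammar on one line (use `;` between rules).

Generating nonterminals: {A1, A3, A4, S}.
Reachable from S after that: {A3, A4, S}.
Removed useless symbols: {A1} and every production mentioning them.

S ::= d b | A4 d | b | d d; A3 ::= b; A4 ::= b | A3 A4 d | S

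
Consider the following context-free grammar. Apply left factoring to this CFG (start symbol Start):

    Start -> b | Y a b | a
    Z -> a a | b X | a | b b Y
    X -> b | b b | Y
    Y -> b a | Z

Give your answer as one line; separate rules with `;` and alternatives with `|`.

Z has alternatives sharing prefix 'a': factor to Z → a Z1 with Z1 → a | ε.
Z has alternatives sharing prefix 'b': factor to Z → b Z2 with Z2 → X | b Y.
X has alternatives sharing prefix 'b': factor to X → b X1 with X1 → ε | b.

Start -> b | Y a b | a; Z -> a Z1 | b Z2; X -> Y | b X1; Y -> b a | Z; Z1 -> a | ε; Z2 -> X | b Y; X1 -> ε | b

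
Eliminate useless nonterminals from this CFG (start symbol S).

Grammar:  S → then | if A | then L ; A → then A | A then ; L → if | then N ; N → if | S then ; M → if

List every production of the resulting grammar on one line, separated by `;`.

Generating nonterminals: {L, M, N, S}.
Reachable from S after that: {L, N, S}.
Removed useless symbols: {A, M} and every production mentioning them.

S → then | then L; L → if | then N; N → if | S then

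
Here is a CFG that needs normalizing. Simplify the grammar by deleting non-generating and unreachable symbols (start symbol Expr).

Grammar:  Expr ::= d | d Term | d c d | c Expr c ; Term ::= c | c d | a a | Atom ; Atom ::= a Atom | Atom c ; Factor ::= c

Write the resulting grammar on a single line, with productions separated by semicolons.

Generating nonterminals: {Expr, Factor, Term}.
Reachable from Expr after that: {Expr, Term}.
Removed useless symbols: {Atom, Factor} and every production mentioning them.

Expr ::= d | d Term | d c d | c Expr c; Term ::= c | c d | a a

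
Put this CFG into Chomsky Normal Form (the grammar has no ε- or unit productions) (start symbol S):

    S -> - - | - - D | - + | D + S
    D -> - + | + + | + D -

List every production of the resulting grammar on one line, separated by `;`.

S -> X1 X1 | X1 Y1 | X1 X2 | D Y2; D -> X1 X2 | X2 X2 | X2 Y3; X1 -> -; X2 -> +; Y1 -> X1 D; Y2 -> X2 S; Y3 -> D X1

Introduce a nonterminal for each terminal appearing in a rule of length ≥ 2: X1 → -, X2 → +.
Binarize each right-hand side of length ≥ 3 by chaining fresh nonterminals (Y1, Y2, …): affected rules were S → X1 X1 D; S → D X2 S; D → X2 D X1.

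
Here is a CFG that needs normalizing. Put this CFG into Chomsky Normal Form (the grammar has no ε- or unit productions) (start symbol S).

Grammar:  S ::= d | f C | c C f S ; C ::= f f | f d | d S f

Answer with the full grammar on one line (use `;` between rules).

Introduce a nonterminal for each terminal appearing in a rule of length ≥ 2: X1 → f, X2 → c, X3 → d.
Binarize each right-hand side of length ≥ 3 by chaining fresh nonterminals (Y1, Y2, …): affected rules were S → X2 C X1 S; C → X3 S X1.

S ::= d | X1 C | X2 Y1; C ::= X1 X1 | X1 X3 | X3 Y3; X1 ::= f; X2 ::= c; X3 ::= d; Y1 ::= C Y2; Y2 ::= X1 S; Y3 ::= S X1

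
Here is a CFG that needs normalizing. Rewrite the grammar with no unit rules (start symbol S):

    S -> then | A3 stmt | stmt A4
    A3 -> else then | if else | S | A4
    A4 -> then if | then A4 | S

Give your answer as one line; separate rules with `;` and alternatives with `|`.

Unit pairs: A3 ⇒* {A4, S}; A4 ⇒* {S}.
For every A with A ⇒* B via unit rules, add B's non-unit alternatives to A; then delete every rule of the form X → Y.

S -> then | A3 stmt | stmt A4; A3 -> then if | then A4 | then | A3 stmt | stmt A4 | else then | if else; A4 -> then if | then A4 | then | A3 stmt | stmt A4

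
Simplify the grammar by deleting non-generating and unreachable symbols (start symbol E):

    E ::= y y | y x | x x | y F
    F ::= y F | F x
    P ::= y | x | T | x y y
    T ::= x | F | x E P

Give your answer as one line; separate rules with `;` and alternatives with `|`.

Generating nonterminals: {E, P, T}.
Reachable from E after that: {E}.
Removed useless symbols: {F, P, T} and every production mentioning them.

E ::= y y | y x | x x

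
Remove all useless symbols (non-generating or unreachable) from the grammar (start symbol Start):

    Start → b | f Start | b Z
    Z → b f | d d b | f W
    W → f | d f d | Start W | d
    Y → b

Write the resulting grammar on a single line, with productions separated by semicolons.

Start → b | f Start | b Z; Z → b f | d d b | f W; W → f | d f d | Start W | d

Generating nonterminals: {Start, W, Y, Z}.
Reachable from Start after that: {Start, W, Z}.
Removed useless symbols: {Y} and every production mentioning them.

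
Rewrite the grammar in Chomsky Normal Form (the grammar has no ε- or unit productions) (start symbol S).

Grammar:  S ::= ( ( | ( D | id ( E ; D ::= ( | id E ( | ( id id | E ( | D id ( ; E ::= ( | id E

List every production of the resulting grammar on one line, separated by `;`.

S ::= X1 X1 | X1 D | X2 Y1; D ::= ( | X2 Y2 | X1 Y3 | E X1 | D Y4; E ::= ( | X2 E; X1 ::= (; X2 ::= id; Y1 ::= X1 E; Y2 ::= E X1; Y3 ::= X2 X2; Y4 ::= X2 X1

Introduce a nonterminal for each terminal appearing in a rule of length ≥ 2: X1 → (, X2 → id.
Binarize each right-hand side of length ≥ 3 by chaining fresh nonterminals (Y1, Y2, …): affected rules were S → X2 X1 E; D → X2 E X1; D → X1 X2 X2; D → D X2 X1.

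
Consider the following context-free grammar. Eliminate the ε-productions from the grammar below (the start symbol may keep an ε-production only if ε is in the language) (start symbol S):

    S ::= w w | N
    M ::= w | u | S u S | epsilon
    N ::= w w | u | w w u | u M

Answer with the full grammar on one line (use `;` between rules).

S ::= w w | N; M ::= w | u | S u S; N ::= w w | u | w w u | u M

The nullable symbols are {M}.
ε ∉ L(G), so no ε-production is kept.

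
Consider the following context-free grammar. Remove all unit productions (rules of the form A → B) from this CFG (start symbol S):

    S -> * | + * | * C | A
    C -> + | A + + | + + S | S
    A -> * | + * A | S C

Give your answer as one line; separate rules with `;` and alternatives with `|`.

Unit pairs: C ⇒* {A, S}; S ⇒* {A}.
For each unit pair (A, B), copy every non-unit production of B to A, then drop all unit productions.

S -> * | + * | * C | + * A | S C; C -> + | A + + | + + S | * | + * | * C | + * A | S C; A -> * | + * A | S C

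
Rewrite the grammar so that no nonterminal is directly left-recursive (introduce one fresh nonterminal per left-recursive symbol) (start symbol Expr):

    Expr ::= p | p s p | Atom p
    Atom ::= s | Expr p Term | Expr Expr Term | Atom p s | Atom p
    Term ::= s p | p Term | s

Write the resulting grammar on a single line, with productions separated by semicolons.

Expr ::= p | p s p | Atom p; Atom ::= s Atom1 | Expr p Term Atom1 | Expr Expr Term Atom1; Term ::= s p | p Term | s; Atom1 ::= p s Atom1 | p Atom1 | epsilon

Directly left-recursive nonterminal: Atom.
For Atom: α = {p s, p}, β = {s, Expr p Term, Expr Expr Term}. Rewrite as Atom → β Atom1 and Atom1 → α Atom1 | ε.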